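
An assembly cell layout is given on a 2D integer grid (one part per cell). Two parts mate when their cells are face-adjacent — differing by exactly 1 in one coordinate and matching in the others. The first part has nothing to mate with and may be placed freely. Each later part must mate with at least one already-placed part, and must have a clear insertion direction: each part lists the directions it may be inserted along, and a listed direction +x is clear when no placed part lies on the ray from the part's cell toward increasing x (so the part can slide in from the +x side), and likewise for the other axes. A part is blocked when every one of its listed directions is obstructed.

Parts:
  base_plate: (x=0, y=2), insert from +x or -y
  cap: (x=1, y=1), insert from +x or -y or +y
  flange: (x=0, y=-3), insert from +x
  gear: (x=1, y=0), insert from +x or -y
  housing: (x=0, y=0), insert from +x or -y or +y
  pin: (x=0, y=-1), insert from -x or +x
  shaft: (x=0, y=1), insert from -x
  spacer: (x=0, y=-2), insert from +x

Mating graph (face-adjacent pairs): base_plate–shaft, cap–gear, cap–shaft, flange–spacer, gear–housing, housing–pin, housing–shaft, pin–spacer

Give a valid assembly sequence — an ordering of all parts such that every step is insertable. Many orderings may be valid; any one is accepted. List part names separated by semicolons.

1. cap@(1, 1) [+x clear] — {cap}
2. shaft@(0, 1) [-x clear] — {cap, shaft}
3. gear@(1, 0) [+x clear] — {cap, gear, shaft}
4. base_plate@(0, 2) [+x clear] — {base_plate, cap, gear, shaft}
5. housing@(0, 0) [-y clear] — {base_plate, cap, gear, housing, shaft}
6. pin@(0, -1) [-x clear] — {base_plate, cap, gear, housing, pin, shaft}
7. spacer@(0, -2) [+x clear] — {base_plate, cap, gear, housing, pin, shaft, spacer}
8. flange@(0, -3) [+x clear] — {base_plate, cap, flange, gear, housing, pin, shaft, spacer}

cap; shaft; gear; base_plate; housing; pin; spacer; flange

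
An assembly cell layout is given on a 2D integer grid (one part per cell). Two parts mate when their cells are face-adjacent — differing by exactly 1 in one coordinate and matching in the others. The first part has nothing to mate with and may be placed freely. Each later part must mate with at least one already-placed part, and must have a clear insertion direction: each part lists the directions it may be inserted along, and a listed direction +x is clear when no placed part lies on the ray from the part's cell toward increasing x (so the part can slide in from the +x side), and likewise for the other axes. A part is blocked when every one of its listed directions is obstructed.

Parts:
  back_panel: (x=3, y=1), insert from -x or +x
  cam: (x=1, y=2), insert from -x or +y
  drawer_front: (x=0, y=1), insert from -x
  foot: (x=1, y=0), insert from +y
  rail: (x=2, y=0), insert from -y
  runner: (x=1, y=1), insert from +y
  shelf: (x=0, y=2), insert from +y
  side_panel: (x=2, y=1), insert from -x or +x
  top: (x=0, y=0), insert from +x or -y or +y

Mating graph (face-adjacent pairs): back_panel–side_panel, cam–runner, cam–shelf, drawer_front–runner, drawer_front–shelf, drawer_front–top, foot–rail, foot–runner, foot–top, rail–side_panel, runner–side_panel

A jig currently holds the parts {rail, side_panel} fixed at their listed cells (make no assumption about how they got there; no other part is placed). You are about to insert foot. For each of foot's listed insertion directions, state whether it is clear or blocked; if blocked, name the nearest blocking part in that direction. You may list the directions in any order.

+y: ray from foot(1, 0) has no placed part ⇒ clear

+y: clear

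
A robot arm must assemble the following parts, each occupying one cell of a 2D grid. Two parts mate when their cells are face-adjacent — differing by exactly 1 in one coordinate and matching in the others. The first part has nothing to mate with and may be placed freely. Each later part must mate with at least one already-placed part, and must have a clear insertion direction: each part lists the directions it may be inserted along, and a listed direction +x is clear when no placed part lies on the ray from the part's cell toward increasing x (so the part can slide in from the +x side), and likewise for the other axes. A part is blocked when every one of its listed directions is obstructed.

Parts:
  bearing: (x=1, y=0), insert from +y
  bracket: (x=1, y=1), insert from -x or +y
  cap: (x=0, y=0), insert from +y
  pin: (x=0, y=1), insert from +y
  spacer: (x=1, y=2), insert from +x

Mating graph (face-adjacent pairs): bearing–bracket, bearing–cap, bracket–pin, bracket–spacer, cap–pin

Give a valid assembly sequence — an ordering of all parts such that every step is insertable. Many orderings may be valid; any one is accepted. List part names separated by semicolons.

1. bearing@(1, 0) [+y clear] — {bearing}
2. bracket@(1, 1) [-x clear] — {bearing, bracket}
3. spacer@(1, 2) [+x clear] — {bearing, bracket, spacer}
4. cap@(0, 0) [+y clear] — {bearing, bracket, cap, spacer}
5. pin@(0, 1) [+y clear] — {bearing, bracket, cap, pin, spacer}

bearing; bracket; spacer; cap; pin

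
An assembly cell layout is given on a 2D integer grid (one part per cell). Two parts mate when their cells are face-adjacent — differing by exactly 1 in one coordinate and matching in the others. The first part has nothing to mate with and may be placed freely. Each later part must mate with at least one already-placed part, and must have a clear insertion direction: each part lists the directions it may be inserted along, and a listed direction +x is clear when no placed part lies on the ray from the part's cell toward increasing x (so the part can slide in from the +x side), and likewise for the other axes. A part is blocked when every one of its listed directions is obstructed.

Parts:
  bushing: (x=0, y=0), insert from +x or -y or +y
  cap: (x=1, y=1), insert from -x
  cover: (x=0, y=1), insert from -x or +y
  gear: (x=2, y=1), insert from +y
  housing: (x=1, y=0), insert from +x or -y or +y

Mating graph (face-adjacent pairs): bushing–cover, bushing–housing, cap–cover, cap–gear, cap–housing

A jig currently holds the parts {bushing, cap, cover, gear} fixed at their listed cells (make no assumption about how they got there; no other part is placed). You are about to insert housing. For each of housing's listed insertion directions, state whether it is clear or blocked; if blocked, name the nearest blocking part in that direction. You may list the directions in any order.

+x: ray from housing(1, 0) has no placed part ⇒ clear
-y: ray from housing(1, 0) has no placed part ⇒ clear
+y: nearest on ray is cap@(1, 1) ⇒ blocked

+x: clear; +y: blocked by cap; -y: clear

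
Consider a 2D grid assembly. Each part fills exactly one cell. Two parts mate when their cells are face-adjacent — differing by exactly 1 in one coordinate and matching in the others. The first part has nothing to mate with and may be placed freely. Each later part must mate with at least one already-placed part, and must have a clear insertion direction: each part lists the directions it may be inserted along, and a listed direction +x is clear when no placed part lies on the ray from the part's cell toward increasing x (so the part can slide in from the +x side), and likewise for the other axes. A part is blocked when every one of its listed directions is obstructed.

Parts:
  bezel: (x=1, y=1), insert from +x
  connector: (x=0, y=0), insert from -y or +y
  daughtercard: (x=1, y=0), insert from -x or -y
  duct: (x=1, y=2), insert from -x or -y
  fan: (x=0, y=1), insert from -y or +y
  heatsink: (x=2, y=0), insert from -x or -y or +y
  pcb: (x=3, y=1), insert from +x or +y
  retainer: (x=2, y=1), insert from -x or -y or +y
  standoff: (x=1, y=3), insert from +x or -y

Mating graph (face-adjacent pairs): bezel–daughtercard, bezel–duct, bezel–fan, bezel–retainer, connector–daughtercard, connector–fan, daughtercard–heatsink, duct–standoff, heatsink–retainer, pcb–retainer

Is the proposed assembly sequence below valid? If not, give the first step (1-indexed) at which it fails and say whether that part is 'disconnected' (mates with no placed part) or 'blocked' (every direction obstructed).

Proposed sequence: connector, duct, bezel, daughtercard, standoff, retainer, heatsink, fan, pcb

1. connector@(0, 0) [-y clear] — {connector}
2. duct@(1, 2) — no placed neighbour ⇒ disconnected

Invalid at step 2 (disconnected)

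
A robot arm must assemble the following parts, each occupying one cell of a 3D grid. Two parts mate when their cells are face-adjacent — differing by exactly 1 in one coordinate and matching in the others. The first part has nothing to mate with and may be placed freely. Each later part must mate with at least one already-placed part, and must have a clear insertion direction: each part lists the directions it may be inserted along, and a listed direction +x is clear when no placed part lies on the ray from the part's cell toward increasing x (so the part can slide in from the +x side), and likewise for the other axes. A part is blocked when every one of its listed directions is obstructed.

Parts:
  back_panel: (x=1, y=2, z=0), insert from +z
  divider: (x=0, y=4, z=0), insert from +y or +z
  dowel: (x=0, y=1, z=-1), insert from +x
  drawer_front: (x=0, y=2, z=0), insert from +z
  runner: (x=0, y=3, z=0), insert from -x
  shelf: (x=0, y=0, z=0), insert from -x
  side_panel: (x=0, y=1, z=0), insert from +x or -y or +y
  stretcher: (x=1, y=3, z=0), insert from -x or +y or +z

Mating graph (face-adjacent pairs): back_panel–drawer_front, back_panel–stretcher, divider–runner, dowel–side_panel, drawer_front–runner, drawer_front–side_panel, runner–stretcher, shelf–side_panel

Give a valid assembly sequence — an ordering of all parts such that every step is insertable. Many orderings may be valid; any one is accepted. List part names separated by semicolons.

1. dowel@(0, 1, -1) [+x clear] — {dowel}
2. side_panel@(0, 1, 0) [+x clear] — {dowel, side_panel}
3. shelf@(0, 0, 0) [-x clear] — {dowel, shelf, side_panel}
4. drawer_front@(0, 2, 0) [+z clear] — {dowel, drawer_front, shelf, side_panel}
5. back_panel@(1, 2, 0) [+z clear] — {back_panel, dowel, drawer_front, shelf, side_panel}
6. runner@(0, 3, 0) [-x clear] — {back_panel, dowel, drawer_front, runner, shelf, side_panel}
7. divider@(0, 4, 0) [+y clear] — {back_panel, divider, dowel, drawer_front, runner, shelf, side_panel}
8. stretcher@(1, 3, 0) [+y clear] — {back_panel, divider, dowel, drawer_front, runner, shelf, side_panel, stretcher}

dowel; side_panel; shelf; drawer_front; back_panel; runner; divider; stretcher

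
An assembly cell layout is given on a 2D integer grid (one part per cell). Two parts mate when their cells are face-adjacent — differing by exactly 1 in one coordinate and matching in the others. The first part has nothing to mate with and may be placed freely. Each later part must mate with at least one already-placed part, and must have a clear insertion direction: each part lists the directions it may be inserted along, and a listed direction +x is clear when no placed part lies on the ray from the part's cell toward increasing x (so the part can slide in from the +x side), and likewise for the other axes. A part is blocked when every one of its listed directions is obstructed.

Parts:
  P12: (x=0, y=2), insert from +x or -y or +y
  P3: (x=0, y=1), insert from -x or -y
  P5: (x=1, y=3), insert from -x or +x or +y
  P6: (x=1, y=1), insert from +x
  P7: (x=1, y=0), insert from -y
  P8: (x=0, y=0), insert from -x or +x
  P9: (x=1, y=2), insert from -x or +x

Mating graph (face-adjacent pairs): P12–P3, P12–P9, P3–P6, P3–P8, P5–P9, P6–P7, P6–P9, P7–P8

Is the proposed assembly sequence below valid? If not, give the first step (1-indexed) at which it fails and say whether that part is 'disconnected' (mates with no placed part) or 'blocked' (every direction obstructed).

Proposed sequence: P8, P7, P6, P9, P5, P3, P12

Valid

1. P8@(0, 0) [-x clear] — {P8}
2. P7@(1, 0) [-y clear] — {P7, P8}
3. P6@(1, 1) [+x clear] — {P6, P7, P8}
4. P9@(1, 2) [-x clear] — {P6, P7, P8, P9}
5. P5@(1, 3) [-x clear] — {P5, P6, P7, P8, P9}
6. P3@(0, 1) [-x clear] — {P3, P5, P6, P7, P8, P9}
7. P12@(0, 2) [+y clear] — {P12, P3, P5, P6, P7, P8, P9}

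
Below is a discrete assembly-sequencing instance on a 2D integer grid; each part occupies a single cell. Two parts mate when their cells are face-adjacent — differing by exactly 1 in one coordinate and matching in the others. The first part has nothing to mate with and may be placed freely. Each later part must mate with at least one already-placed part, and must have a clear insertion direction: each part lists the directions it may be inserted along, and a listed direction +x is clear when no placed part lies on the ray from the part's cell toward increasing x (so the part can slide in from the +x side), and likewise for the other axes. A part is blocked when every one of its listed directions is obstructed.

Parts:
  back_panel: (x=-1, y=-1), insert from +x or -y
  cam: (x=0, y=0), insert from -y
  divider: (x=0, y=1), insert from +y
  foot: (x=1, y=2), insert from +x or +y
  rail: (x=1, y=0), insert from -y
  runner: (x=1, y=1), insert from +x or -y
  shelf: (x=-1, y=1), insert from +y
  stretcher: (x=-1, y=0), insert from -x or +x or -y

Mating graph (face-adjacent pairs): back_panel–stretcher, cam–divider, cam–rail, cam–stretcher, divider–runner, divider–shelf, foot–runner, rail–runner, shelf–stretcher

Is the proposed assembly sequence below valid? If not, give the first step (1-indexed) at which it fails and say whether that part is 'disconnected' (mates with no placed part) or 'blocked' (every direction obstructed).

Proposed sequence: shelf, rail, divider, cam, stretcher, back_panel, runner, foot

Invalid at step 2 (disconnected)

1. shelf@(-1, 1) [+y clear] — {shelf}
2. rail@(1, 0) — no placed neighbour ⇒ disconnected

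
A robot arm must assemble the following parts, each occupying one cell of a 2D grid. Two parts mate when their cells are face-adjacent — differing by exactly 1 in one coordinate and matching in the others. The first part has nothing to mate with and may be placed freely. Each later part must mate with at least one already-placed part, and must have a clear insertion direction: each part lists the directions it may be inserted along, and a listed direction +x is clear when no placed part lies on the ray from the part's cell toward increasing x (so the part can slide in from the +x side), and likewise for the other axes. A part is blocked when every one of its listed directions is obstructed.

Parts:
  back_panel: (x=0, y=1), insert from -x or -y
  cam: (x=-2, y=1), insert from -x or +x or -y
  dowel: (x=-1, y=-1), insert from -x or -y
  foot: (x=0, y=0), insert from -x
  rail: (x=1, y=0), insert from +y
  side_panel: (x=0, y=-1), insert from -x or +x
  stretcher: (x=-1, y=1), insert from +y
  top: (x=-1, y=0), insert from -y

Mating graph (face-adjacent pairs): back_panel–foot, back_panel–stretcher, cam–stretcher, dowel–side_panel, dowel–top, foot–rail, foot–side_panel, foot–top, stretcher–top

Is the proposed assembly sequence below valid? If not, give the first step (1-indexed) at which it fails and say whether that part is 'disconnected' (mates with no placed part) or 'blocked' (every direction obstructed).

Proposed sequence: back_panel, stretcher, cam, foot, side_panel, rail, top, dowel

1. back_panel@(0, 1) [-x clear] — {back_panel}
2. stretcher@(-1, 1) [+y clear] — {back_panel, stretcher}
3. cam@(-2, 1) [-x clear] — {back_panel, cam, stretcher}
4. foot@(0, 0) [-x clear] — {back_panel, cam, foot, stretcher}
5. side_panel@(0, -1) [-x clear] — {back_panel, cam, foot, side_panel, stretcher}
6. rail@(1, 0) [+y clear] — {back_panel, cam, foot, rail, side_panel, stretcher}
7. top@(-1, 0) [-y clear] — {back_panel, cam, foot, rail, side_panel, stretcher, top}
8. dowel@(-1, -1) [-x clear] — {back_panel, cam, dowel, foot, rail, side_panel, stretcher, top}

Valid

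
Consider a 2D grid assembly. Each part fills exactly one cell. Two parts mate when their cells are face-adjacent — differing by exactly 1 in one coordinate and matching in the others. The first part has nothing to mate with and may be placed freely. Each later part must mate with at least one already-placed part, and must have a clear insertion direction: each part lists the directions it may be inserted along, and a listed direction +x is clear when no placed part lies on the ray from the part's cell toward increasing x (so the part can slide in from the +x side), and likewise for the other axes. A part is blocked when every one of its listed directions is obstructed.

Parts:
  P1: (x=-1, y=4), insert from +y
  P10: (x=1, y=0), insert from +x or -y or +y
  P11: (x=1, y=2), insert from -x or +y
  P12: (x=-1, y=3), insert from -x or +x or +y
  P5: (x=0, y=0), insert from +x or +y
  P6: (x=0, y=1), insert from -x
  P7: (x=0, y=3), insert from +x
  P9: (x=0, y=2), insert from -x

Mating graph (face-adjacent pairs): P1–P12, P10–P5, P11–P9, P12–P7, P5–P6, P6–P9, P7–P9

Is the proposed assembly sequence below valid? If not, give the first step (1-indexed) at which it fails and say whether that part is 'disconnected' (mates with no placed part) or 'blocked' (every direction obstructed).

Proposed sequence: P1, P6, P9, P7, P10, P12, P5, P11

Invalid at step 2 (disconnected)

1. P1@(-1, 4) [+y clear] — {P1}
2. P6@(0, 1) — no placed neighbour ⇒ disconnected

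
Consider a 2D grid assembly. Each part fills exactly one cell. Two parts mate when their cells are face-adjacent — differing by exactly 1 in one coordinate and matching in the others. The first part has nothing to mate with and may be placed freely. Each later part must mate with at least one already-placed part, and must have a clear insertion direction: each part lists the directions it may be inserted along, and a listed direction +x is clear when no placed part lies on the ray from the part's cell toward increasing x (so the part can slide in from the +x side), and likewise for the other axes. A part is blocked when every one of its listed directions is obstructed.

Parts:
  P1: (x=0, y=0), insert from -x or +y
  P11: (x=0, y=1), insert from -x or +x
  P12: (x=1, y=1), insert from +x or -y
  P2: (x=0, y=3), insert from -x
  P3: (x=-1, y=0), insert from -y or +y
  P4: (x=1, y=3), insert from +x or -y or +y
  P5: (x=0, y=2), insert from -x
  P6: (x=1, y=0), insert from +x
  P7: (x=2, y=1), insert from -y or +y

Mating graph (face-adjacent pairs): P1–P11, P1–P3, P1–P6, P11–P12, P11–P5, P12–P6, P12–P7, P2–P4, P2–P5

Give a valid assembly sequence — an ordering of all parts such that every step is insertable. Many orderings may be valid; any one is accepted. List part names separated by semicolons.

P4; P2; P5; P11; P1; P6; P12; P7; P3

1. P4@(1, 3) [+x clear] — {P4}
2. P2@(0, 3) [-x clear] — {P2, P4}
3. P5@(0, 2) [-x clear] — {P2, P4, P5}
4. P11@(0, 1) [-x clear] — {P11, P2, P4, P5}
5. P1@(0, 0) [-x clear] — {P1, P11, P2, P4, P5}
6. P6@(1, 0) [+x clear] — {P1, P11, P2, P4, P5, P6}
7. P12@(1, 1) [+x clear] — {P1, P11, P12, P2, P4, P5, P6}
8. P7@(2, 1) [-y clear] — {P1, P11, P12, P2, P4, P5, P6, P7}
9. P3@(-1, 0) [-y clear] — {P1, P11, P12, P2, P3, P4, P5, P6, P7}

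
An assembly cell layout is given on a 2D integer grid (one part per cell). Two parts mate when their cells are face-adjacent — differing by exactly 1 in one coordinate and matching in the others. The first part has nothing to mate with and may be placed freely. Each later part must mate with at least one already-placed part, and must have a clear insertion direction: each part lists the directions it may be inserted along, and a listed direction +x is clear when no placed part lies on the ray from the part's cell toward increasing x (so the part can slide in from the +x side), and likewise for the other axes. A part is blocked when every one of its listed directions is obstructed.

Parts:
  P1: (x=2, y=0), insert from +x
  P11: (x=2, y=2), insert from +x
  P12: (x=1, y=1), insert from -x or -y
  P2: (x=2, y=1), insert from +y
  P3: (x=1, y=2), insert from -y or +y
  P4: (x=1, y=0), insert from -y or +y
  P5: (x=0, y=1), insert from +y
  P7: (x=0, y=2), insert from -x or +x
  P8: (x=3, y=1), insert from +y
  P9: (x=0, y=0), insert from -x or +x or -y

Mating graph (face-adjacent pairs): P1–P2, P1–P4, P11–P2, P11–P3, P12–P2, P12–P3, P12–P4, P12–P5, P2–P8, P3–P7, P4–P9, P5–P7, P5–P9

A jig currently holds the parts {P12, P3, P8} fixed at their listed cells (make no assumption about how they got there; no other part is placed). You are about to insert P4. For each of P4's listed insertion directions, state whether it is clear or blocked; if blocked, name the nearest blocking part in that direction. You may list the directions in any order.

+y: blocked by P12; -y: clear

-y: ray from P4(1, 0) has no placed part ⇒ clear
+y: nearest on ray is P12@(1, 1) ⇒ blocked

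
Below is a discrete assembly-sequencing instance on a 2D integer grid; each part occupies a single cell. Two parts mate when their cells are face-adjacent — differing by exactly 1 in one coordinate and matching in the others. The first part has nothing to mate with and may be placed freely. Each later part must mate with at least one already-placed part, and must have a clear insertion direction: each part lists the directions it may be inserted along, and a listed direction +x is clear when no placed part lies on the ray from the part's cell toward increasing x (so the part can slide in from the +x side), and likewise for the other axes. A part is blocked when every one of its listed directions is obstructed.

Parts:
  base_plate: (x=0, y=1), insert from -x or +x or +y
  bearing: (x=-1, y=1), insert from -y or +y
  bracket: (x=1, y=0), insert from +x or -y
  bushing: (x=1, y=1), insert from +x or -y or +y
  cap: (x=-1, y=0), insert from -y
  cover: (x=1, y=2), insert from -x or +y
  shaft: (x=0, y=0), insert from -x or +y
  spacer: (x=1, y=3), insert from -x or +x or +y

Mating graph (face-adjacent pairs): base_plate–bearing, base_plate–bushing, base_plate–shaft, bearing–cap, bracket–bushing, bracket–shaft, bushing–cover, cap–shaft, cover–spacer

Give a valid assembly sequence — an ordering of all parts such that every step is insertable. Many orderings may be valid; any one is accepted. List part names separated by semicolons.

1. shaft@(0, 0) [-x clear] — {shaft}
2. base_plate@(0, 1) [-x clear] — {base_plate, shaft}
3. bracket@(1, 0) [+x clear] — {base_plate, bracket, shaft}
4. cap@(-1, 0) [-y clear] — {base_plate, bracket, cap, shaft}
5. bearing@(-1, 1) [+y clear] — {base_plate, bearing, bracket, cap, shaft}
6. bushing@(1, 1) [+x clear] — {base_plate, bearing, bracket, bushing, cap, shaft}
7. cover@(1, 2) [-x clear] — {base_plate, bearing, bracket, bushing, cap, cover, shaft}
8. spacer@(1, 3) [-x clear] — {base_plate, bearing, bracket, bushing, cap, cover, shaft, spacer}

shaft; base_plate; bracket; cap; bearing; bushing; cover; spacer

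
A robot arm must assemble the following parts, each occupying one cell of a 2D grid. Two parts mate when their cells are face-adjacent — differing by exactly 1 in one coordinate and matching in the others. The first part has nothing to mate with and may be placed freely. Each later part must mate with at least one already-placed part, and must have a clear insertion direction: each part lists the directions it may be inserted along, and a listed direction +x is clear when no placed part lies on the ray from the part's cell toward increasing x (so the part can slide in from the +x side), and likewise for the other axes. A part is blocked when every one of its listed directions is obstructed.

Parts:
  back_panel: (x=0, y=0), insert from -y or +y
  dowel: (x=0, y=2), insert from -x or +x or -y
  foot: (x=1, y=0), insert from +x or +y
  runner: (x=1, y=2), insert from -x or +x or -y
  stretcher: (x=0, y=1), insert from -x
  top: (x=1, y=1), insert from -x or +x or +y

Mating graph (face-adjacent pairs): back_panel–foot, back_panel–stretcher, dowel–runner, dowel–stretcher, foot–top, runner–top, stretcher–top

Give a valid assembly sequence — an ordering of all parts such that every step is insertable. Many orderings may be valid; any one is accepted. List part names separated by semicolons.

1. dowel@(0, 2) [-x clear] — {dowel}
2. stretcher@(0, 1) [-x clear] — {dowel, stretcher}
3. back_panel@(0, 0) [-y clear] — {back_panel, dowel, stretcher}
4. top@(1, 1) [+x clear] — {back_panel, dowel, stretcher, top}
5. foot@(1, 0) [+x clear] — {back_panel, dowel, foot, stretcher, top}
6. runner@(1, 2) [+x clear] — {back_panel, dowel, foot, runner, stretcher, top}

dowel; stretcher; back_panel; top; foot; runner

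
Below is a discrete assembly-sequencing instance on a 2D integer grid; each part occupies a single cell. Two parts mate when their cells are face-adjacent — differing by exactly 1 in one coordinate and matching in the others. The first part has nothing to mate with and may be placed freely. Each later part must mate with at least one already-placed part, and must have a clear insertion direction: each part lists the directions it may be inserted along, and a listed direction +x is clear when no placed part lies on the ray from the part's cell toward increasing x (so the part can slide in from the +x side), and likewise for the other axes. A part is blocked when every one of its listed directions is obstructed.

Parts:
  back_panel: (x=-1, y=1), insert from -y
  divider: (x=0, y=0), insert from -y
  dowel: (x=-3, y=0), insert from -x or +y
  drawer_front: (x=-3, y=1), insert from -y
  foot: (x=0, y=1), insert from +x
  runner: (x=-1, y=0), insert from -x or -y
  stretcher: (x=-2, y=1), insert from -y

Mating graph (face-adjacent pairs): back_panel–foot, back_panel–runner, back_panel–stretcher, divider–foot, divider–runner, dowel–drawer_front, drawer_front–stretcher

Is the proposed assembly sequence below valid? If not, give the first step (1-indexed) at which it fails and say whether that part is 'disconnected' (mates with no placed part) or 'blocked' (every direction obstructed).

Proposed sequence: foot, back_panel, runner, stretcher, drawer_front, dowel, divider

1. foot@(0, 1) [+x clear] — {foot}
2. back_panel@(-1, 1) [-y clear] — {back_panel, foot}
3. runner@(-1, 0) [-x clear] — {back_panel, foot, runner}
4. stretcher@(-2, 1) [-y clear] — {back_panel, foot, runner, stretcher}
5. drawer_front@(-3, 1) [-y clear] — {back_panel, drawer_front, foot, runner, stretcher}
6. dowel@(-3, 0) [-x clear] — {back_panel, dowel, drawer_front, foot, runner, stretcher}
7. divider@(0, 0) [-y clear] — {back_panel, divider, dowel, drawer_front, foot, runner, stretcher}

Valid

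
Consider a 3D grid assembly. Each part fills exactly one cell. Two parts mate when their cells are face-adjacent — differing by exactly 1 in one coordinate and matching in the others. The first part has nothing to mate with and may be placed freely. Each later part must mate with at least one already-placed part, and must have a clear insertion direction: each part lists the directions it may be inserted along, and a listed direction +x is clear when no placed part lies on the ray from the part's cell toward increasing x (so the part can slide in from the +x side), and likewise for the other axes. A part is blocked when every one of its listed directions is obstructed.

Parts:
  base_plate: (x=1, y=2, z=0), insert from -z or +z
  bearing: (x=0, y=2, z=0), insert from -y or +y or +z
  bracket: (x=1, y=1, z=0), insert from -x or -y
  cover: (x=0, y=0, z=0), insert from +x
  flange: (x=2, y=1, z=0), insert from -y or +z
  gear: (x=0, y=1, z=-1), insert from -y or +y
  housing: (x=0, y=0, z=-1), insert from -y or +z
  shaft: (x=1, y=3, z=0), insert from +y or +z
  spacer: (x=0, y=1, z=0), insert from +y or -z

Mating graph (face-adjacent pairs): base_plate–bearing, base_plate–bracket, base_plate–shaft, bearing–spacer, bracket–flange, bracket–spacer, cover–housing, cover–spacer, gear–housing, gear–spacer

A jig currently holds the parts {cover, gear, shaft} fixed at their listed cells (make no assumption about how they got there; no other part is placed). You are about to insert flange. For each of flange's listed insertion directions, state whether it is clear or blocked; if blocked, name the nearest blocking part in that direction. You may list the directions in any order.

-y: ray from flange(2, 1, 0) has no placed part ⇒ clear
+z: ray from flange(2, 1, 0) has no placed part ⇒ clear

+z: clear; -y: clear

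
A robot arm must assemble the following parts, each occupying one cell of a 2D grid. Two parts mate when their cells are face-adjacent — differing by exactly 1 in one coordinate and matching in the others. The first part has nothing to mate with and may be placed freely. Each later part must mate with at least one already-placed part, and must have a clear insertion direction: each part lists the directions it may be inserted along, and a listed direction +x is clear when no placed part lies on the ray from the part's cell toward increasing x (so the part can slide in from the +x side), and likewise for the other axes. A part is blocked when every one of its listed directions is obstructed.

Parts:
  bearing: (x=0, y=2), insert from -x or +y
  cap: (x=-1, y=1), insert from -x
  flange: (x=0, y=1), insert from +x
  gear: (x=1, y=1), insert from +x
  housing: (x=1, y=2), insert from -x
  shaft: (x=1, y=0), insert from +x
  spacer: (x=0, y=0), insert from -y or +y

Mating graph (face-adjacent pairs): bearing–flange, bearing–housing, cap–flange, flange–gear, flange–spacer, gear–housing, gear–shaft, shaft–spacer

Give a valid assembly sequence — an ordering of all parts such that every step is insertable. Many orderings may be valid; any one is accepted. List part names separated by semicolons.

1. cap@(-1, 1) [-x clear] — {cap}
2. flange@(0, 1) [+x clear] — {cap, flange}
3. gear@(1, 1) [+x clear] — {cap, flange, gear}
4. spacer@(0, 0) [-y clear] — {cap, flange, gear, spacer}
5. housing@(1, 2) [-x clear] — {cap, flange, gear, housing, spacer}
6. shaft@(1, 0) [+x clear] — {cap, flange, gear, housing, shaft, spacer}
7. bearing@(0, 2) [-x clear] — {bearing, cap, flange, gear, housing, shaft, spacer}

cap; flange; gear; spacer; housing; shaft; bearing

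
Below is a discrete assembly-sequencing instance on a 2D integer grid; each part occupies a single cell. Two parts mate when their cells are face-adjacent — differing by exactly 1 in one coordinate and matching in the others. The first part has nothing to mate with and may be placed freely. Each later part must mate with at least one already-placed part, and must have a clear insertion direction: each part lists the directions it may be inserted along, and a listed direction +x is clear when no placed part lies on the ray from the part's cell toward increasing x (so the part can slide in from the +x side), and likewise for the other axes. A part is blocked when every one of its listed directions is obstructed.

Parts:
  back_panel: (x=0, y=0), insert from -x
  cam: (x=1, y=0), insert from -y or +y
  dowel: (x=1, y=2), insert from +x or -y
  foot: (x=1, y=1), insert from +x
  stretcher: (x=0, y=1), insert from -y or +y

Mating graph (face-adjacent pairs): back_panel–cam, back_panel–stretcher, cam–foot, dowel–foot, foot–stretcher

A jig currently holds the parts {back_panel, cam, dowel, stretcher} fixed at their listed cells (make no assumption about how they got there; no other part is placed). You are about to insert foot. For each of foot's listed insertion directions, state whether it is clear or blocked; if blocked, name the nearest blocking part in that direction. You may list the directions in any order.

+x: clear

+x: ray from foot(1, 1) has no placed part ⇒ clear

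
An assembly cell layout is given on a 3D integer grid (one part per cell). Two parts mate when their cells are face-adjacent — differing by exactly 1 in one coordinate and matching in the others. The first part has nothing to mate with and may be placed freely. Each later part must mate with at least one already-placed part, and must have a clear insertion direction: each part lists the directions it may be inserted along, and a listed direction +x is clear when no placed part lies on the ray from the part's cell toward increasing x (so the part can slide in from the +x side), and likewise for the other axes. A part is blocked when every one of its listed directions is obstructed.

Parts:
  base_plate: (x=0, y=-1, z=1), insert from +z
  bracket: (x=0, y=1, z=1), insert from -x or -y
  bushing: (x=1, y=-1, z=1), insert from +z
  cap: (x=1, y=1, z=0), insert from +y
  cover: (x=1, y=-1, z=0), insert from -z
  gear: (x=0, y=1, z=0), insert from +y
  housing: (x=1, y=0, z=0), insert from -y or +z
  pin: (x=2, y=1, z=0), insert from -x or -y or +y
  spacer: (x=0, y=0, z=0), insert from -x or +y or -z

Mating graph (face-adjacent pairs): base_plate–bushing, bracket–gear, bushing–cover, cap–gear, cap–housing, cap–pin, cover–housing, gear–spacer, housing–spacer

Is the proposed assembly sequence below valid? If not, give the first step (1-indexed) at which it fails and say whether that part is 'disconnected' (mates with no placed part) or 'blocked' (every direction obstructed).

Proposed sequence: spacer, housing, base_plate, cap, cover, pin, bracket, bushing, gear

Invalid at step 3 (disconnected)

1. spacer@(0, 0, 0) [-x clear] — {spacer}
2. housing@(1, 0, 0) [-y clear] — {housing, spacer}
3. base_plate@(0, -1, 1) — no placed neighbour ⇒ disconnected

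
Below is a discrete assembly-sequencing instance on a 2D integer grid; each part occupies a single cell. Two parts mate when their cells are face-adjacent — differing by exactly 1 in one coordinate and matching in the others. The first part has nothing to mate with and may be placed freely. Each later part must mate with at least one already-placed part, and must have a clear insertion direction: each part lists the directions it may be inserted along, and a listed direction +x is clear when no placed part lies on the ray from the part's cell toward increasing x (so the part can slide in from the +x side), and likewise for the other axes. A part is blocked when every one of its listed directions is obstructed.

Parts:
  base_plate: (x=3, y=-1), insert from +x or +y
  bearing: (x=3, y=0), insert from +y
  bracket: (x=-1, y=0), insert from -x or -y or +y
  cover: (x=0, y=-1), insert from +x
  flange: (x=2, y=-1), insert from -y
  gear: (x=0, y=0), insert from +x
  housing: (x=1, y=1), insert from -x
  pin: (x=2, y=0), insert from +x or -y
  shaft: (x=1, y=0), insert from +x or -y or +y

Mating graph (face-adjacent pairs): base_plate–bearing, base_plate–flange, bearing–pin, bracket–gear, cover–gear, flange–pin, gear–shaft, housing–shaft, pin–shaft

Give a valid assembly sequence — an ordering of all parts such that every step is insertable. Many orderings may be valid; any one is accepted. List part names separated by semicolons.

gear; shaft; pin; bracket; cover; flange; base_plate; bearing; housing

1. gear@(0, 0) [+x clear] — {gear}
2. shaft@(1, 0) [+x clear] — {gear, shaft}
3. pin@(2, 0) [+x clear] — {gear, pin, shaft}
4. bracket@(-1, 0) [-x clear] — {bracket, gear, pin, shaft}
5. cover@(0, -1) [+x clear] — {bracket, cover, gear, pin, shaft}
6. flange@(2, -1) [-y clear] — {bracket, cover, flange, gear, pin, shaft}
7. base_plate@(3, -1) [+x clear] — {base_plate, bracket, cover, flange, gear, pin, shaft}
8. bearing@(3, 0) [+y clear] — {base_plate, bearing, bracket, cover, flange, gear, pin, shaft}
9. housing@(1, 1) [-x clear] — {base_plate, bearing, bracket, cover, flange, gear, housing, pin, shaft}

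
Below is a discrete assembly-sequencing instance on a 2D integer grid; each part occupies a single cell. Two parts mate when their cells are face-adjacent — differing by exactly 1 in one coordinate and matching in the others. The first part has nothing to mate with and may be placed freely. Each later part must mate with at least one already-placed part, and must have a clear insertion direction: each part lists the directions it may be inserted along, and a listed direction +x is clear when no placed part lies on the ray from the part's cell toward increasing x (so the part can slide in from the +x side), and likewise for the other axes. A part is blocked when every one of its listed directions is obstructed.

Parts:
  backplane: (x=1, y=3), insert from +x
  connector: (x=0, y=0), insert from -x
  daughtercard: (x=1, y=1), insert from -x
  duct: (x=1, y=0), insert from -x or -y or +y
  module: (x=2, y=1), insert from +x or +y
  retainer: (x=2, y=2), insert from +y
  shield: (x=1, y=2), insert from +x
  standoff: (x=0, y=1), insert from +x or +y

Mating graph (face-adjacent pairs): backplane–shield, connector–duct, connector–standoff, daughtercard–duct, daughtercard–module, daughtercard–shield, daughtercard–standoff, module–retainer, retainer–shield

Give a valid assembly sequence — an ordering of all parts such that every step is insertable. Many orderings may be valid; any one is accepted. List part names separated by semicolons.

1. module@(2, 1) [+x clear] — {module}
2. daughtercard@(1, 1) [-x clear] — {daughtercard, module}
3. shield@(1, 2) [+x clear] — {daughtercard, module, shield}
4. retainer@(2, 2) [+y clear] — {daughtercard, module, retainer, shield}
5. standoff@(0, 1) [+y clear] — {daughtercard, module, retainer, shield, standoff}
6. connector@(0, 0) [-x clear] — {connector, daughtercard, module, retainer, shield, standoff}
7. duct@(1, 0) [-y clear] — {connector, daughtercard, duct, module, retainer, shield, standoff}
8. backplane@(1, 3) [+x clear] — {backplane, connector, daughtercard, duct, module, retainer, shield, standoff}

module; daughtercard; shield; retainer; standoff; connector; duct; backplane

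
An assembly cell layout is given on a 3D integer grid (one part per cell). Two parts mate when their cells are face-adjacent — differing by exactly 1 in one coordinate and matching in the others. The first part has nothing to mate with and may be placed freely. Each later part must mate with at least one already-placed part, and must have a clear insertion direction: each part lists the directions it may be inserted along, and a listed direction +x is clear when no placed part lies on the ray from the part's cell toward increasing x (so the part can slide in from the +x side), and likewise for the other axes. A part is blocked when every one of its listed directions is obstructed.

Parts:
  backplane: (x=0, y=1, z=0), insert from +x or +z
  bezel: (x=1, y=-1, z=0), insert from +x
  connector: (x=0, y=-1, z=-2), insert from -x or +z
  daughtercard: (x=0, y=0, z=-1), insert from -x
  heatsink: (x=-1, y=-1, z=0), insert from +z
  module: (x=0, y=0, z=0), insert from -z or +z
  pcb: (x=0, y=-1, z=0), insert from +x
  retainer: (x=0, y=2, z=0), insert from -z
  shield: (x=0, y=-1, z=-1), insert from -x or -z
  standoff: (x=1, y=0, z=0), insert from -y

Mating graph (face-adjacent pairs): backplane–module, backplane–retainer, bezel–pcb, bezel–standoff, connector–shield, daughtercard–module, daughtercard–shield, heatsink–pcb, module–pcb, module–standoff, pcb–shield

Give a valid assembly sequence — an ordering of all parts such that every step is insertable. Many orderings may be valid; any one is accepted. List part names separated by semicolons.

1. shield@(0, -1, -1) [-x clear] — {shield}
2. pcb@(0, -1, 0) [+x clear] — {pcb, shield}
3. module@(0, 0, 0) [-z clear] — {module, pcb, shield}
4. heatsink@(-1, -1, 0) [+z clear] — {heatsink, module, pcb, shield}
5. daughtercard@(0, 0, -1) [-x clear] — {daughtercard, heatsink, module, pcb, shield}
6. backplane@(0, 1, 0) [+x clear] — {backplane, daughtercard, heatsink, module, pcb, shield}
7. standoff@(1, 0, 0) [-y clear] — {backplane, daughtercard, heatsink, module, pcb, shield, standoff}
8. bezel@(1, -1, 0) [+x clear] — {backplane, bezel, daughtercard, heatsink, module, pcb, shield, standoff}
9. connector@(0, -1, -2) [-x clear] — {backplane, bezel, connector, daughtercard, heatsink, module, pcb, shield, standoff}
10. retainer@(0, 2, 0) [-z clear] — {backplane, bezel, connector, daughtercard, heatsink, module, pcb, retainer, shield, standoff}

shield; pcb; module; heatsink; daughtercard; backplane; standoff; bezel; connector; retainer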